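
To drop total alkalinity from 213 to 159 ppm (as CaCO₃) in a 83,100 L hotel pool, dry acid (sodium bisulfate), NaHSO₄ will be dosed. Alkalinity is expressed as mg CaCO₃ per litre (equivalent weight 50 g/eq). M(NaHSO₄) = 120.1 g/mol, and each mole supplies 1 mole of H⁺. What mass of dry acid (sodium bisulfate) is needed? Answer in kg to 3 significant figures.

10.8 kg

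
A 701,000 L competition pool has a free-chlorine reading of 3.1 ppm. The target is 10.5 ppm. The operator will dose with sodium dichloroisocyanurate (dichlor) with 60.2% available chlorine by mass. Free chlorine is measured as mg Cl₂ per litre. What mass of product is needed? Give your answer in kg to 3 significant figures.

8.62 kg

Chlorine deficit: 10.5 − 3.1 = 7.4 ppm = 7.4 mg/L as Cl₂.
Cl₂ equivalent needed: 7.4 mg/L × 701,000 L = 5,187,000 mg = 5187 g.
Product at 60.2% available chlorine: 5187 / 0.602 = 8617 g.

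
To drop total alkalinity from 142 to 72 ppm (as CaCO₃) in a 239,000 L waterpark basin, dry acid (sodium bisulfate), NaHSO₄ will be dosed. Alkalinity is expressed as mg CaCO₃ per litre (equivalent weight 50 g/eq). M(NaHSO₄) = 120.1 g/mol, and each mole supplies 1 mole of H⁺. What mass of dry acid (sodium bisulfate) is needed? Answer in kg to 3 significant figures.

40.2 kg

Alkalinity to neutralize: (142 − 72) = 70 mg/L as CaCO₃ × 239,000 L = 16,730 g as CaCO₃.
Equivalents of H⁺ required: 16,730 ÷ 50 g/eq = 334.6 eq = 334.6 mol NaHSO₄.
Mass of NaHSO₄: 334.6 × 120.1 = 40,190 g.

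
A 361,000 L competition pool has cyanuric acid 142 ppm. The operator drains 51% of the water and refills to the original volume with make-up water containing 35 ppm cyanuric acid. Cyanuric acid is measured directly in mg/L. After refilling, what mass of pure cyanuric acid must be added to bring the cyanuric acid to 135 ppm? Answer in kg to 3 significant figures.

17.2 kg

After draining 51% and refilling: 142 × 0.49 + 35 × 0.51 = 87.43 ppm.
Deficit to target: 135 − 87.43 = 47.57 mg/L.
Mass: 47.57 mg/L × 361,000 L = 17,170 g cyanuric acid.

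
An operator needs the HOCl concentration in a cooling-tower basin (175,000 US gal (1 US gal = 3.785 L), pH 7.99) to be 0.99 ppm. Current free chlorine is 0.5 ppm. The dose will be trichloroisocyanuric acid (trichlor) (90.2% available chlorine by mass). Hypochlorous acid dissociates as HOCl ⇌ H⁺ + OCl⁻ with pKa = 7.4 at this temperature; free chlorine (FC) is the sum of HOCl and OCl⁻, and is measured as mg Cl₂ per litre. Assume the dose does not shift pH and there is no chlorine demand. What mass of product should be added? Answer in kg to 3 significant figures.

3.19 kg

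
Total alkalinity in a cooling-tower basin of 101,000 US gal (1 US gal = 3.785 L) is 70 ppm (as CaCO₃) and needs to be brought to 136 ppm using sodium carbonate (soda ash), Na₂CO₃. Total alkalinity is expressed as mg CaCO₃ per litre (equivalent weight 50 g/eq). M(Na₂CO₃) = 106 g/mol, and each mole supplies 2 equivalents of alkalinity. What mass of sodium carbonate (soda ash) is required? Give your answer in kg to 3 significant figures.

26.7 kg

Volume: 101,000 US gal × 3.785 L/gal = 382,285 L.
Alkalinity to add: (136 − 70) = 66 mg/L as CaCO₃ × 382,285 L = 25,230 g as CaCO₃.
Equivalents: 25,230 g ÷ 50 g/eq = 504.6 eq.
Each mole of Na₂CO₃ supplies 2 eq, so 504.6 / 2 = 252.3 mol.
Mass: 252.3 mol × 106 g/mol = 26,740 g.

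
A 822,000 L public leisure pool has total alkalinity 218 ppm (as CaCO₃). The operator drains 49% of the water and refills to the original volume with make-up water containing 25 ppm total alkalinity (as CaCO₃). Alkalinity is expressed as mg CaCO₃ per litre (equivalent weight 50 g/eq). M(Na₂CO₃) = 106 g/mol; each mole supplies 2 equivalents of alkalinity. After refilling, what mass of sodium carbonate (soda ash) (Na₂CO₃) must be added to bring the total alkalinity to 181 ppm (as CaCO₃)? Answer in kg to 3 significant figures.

50.2 kg

After draining 49% and refilling: 218 × 0.51 + 25 × 0.49 = 123.43 ppm.
Deficit to target: 181 − 123.43 = 57.57 mg/L.
As CaCO₃: 57.57 mg/L × 822,000 L = 47,320 g; ÷ 50 g/eq ÷ 2 = 473.2 mol Na₂CO₃.
Mass: 473.2 × 106 = 50,160 g.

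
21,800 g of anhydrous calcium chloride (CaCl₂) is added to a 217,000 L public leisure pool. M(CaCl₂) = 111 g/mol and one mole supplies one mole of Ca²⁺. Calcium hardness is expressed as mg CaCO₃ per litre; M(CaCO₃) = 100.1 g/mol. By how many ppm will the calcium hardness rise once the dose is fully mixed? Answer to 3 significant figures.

90.6 ppm

Moles of Ca²⁺: 21,800 g ÷ 111 g/mol = 196.4 mol.
As CaCO₃: 196.4 mol × 100.1 g/mol = 19,660 g.
Rise: 19,660 g / 217,000 L × 1000 = 90.6 mg/L.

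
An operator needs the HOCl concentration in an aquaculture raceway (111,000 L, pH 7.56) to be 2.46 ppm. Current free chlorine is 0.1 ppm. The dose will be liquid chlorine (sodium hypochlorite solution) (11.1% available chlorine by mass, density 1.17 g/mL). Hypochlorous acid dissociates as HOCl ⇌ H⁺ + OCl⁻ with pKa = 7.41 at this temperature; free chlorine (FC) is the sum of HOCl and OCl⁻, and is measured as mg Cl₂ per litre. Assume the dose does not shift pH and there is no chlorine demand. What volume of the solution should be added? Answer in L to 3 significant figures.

[OCl⁻]/[HOCl] = 10^(pH − pKa) = 10^(7.56 − 7.41) = 1.413; fraction as HOCl = 1/(1 + 1.413) = 0.4145.
Free chlorine required for 2.46 ppm HOCl: 2.46 / 0.4145 = 5.935 ppm.
FC to add: 5.935 − 0.1 = 5.835 mg/L as Cl₂.
Cl₂ equivalent: 5.835 mg/L × 111,000 L = 647.7 g.
Product at 11.1% available Cl: 647.7 / 0.111 = 5835 g.
Volume: 5835 g ÷ 1.17 g/mL = 4987 mL.

4.99 L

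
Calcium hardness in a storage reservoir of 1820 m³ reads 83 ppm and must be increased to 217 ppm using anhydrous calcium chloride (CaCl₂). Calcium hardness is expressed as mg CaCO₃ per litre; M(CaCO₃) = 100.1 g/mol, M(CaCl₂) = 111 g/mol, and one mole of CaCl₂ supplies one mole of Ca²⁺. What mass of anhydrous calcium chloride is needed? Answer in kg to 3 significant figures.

Volume: 1820 m³ = 1,820,000 L.
Hardness to add: (217 − 83) = 134 mg/L as CaCO₃ × 1,820,000 L = 243,900 g as CaCO₃.
Moles of Ca²⁺ (1 mol Ca²⁺ ≡ 1 mol CaCO₃): 243,900 / 100.1 g/mol = 2436 mol.
Mass of CaCl₂: 2436 × 111 = 270,400 g.

270 kg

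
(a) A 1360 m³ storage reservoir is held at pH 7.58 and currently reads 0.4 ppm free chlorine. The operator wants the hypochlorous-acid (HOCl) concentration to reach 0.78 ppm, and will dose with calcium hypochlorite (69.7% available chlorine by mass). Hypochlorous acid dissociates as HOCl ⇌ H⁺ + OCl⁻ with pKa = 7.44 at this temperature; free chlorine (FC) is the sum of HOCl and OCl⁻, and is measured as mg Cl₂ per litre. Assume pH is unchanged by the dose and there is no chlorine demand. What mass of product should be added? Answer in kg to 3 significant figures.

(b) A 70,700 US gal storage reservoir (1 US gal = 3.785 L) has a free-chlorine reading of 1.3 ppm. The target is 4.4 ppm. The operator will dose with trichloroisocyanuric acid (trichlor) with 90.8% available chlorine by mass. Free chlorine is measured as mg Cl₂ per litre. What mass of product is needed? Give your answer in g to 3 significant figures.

(a) 2.84 kg; (b) 914 g

(a) Volume: 1360 m³ = 1,360,000 L.
(a) [OCl⁻]/[HOCl] = 10^(pH − pKa) = 10^(7.58 − 7.44) = 1.38; fraction as HOCl = 1/(1 + 1.38) = 0.4201.
(a) Free chlorine required for 0.78 ppm HOCl: 0.78 / 0.4201 = 1.857 ppm.
(a) FC to add: 1.857 − 0.4 = 1.457 mg/L as Cl₂.
(a) Cl₂ equivalent: 1.457 mg/L × 1,360,000 L = 1981 g.
(a) Product at 69.7% available Cl: 1981 / 0.697 = 2842 g.

(b) Volume: 70,700 US gal × 3.785 L/gal = 267,600 L.
(b) Chlorine deficit: 4.4 − 1.3 = 3.1 ppm = 3.1 mg/L as Cl₂.
(b) Cl₂ equivalent needed: 3.1 mg/L × 267,600 L = 829,600 mg = 829.6 g.
(b) Product at 90.8% available chlorine: 829.6 / 0.908 = 913.6 g.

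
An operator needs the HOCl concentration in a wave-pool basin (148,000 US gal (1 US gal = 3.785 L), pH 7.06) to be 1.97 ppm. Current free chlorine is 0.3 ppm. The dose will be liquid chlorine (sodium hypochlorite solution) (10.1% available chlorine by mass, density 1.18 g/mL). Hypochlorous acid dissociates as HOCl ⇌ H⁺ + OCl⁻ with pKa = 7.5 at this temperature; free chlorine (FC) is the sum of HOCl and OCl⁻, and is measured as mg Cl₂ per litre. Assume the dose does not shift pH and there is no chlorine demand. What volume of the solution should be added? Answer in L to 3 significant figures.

Volume: 148,000 US gal × 3.785 L/gal = 560,180 L.
[OCl⁻]/[HOCl] = 10^(pH − pKa) = 10^(7.06 − 7.5) = 0.3631; fraction as HOCl = 1/(1 + 0.3631) = 0.7336.
Free chlorine required for 1.97 ppm HOCl: 1.97 / 0.7336 = 2.685 ppm.
FC to add: 2.685 − 0.3 = 2.385 mg/L as Cl₂.
Cl₂ equivalent: 2.385 mg/L × 560,180 L = 1336 g.
Product at 10.1% available Cl: 1336 / 0.101 = 13,230 g.
Volume: 13,230 g ÷ 1.18 g/mL = 11,210 mL.

11.2 L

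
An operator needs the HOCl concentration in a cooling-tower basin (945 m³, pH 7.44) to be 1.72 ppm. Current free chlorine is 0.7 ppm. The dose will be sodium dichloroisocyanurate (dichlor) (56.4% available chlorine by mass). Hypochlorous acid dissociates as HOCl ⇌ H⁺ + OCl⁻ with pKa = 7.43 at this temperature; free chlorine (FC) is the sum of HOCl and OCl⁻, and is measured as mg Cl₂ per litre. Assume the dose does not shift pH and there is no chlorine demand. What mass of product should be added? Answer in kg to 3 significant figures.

4.66 kg

Volume: 945 m³ = 945,000 L.
[OCl⁻]/[HOCl] = 10^(pH − pKa) = 10^(7.44 − 7.43) = 1.023; fraction as HOCl = 1/(1 + 1.023) = 0.4942.
Free chlorine required for 1.72 ppm HOCl: 1.72 / 0.4942 = 3.48 ppm.
FC to add: 3.48 − 0.7 = 2.78 mg/L as Cl₂.
Cl₂ equivalent: 2.78 mg/L × 945,000 L = 2627 g.
Product at 56.4% available Cl: 2627 / 0.564 = 4658 g.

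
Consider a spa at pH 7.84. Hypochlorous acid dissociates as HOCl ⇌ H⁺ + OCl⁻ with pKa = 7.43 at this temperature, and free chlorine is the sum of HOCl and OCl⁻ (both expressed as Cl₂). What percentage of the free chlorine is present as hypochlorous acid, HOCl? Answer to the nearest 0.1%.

28.0%

[OCl⁻]/[HOCl] = 10^(pH − pKa) = 10^(7.84 − 7.43) = 10^0.41 = 2.57.
Fraction as HOCl = 1 / (1 + 2.57) = 0.2801.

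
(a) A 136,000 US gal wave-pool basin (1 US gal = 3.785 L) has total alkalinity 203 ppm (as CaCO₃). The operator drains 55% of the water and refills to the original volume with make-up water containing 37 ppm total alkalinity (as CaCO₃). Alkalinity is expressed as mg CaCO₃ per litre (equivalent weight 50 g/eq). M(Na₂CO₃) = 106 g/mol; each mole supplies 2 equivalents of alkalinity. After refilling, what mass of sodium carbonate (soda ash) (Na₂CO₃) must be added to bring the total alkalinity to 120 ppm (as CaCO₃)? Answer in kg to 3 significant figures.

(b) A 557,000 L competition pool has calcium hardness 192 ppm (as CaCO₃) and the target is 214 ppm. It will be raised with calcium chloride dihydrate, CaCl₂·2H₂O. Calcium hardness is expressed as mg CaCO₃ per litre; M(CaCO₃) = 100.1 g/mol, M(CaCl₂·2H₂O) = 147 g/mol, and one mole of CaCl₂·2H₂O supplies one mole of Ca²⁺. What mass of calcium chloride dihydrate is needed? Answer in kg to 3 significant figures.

(a) 4.53 kg; (b) 18.0 kg

(a) Volume: 136,000 US gal × 3.785 L/gal = 514,760 L.
(a) After draining 55% and refilling: 203 × 0.45 + 37 × 0.55 = 111.7 ppm.
(a) Deficit to target: 120 − 111.7 = 8.3 mg/L.
(a) As CaCO₃: 8.3 mg/L × 514,760 L = 4273 g; ÷ 50 g/eq ÷ 2 = 42.73 mol Na₂CO₃.
(a) Mass: 42.73 × 106 = 4529 g.

(b) Hardness to add: (214 − 192) = 22 mg/L as CaCO₃ × 557,000 L = 12,250 g as CaCO₃.
(b) Moles of Ca²⁺ (1 mol Ca²⁺ ≡ 1 mol CaCO₃): 12,250 / 100.1 g/mol = 122.4 mol.
(b) Mass of CaCl₂·2H₂O: 122.4 × 147 = 18,000 g.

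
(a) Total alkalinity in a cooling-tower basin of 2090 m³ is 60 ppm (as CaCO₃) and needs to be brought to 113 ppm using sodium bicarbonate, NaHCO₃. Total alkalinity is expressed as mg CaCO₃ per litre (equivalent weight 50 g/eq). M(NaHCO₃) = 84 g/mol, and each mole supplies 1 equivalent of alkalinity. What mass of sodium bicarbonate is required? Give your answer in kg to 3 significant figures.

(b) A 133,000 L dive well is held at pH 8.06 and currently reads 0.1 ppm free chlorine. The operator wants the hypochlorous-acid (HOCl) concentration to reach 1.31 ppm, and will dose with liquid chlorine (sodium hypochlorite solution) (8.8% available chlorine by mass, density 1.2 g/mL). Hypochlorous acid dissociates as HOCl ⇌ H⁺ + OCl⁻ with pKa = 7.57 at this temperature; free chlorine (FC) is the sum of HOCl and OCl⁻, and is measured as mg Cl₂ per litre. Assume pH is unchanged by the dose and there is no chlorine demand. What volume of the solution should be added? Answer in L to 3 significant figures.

(a) 186 kg; (b) 6.62 L

(a) Volume: 2090 m³ = 2,090,000 L.
(a) Alkalinity to add: (113 − 60) = 53 mg/L as CaCO₃ × 2,090,000 L = 110,800 g as CaCO₃.
(a) Equivalents: 110,800 g ÷ 50 g/eq = 2215 eq.
(a) NaHCO₃ supplies 1 eq per mole → 2215 mol.
(a) Mass: 2215 mol × 84 g/mol = 186,100 g.

(b) [OCl⁻]/[HOCl] = 10^(pH − pKa) = 10^(8.06 − 7.57) = 3.09; fraction as HOCl = 1/(1 + 3.09) = 0.2445.
(b) Free chlorine required for 1.31 ppm HOCl: 1.31 / 0.2445 = 5.358 ppm.
(b) FC to add: 5.358 − 0.1 = 5.258 mg/L as Cl₂.
(b) Cl₂ equivalent: 5.258 mg/L × 133,000 L = 699.4 g.
(b) Product at 8.8% available Cl: 699.4 / 0.088 = 7947 g.
(b) Volume: 7947 g ÷ 1.2 g/mL = 6623 mL.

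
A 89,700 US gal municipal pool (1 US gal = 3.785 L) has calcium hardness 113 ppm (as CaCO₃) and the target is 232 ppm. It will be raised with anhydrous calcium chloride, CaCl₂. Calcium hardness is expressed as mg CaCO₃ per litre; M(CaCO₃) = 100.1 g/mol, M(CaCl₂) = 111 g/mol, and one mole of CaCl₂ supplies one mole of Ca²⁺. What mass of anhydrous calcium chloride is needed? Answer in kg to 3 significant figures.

44.8 kg

Volume: 89,700 US gal × 3.785 L/gal = 339,514 L.
Hardness to add: (232 − 113) = 119 mg/L as CaCO₃ × 339,514 L = 40,400 g as CaCO₃.
Moles of Ca²⁺ (1 mol Ca²⁺ ≡ 1 mol CaCO₃): 40,400 / 100.1 g/mol = 403.6 mol.
Mass of CaCl₂: 403.6 × 111 = 44,800 g.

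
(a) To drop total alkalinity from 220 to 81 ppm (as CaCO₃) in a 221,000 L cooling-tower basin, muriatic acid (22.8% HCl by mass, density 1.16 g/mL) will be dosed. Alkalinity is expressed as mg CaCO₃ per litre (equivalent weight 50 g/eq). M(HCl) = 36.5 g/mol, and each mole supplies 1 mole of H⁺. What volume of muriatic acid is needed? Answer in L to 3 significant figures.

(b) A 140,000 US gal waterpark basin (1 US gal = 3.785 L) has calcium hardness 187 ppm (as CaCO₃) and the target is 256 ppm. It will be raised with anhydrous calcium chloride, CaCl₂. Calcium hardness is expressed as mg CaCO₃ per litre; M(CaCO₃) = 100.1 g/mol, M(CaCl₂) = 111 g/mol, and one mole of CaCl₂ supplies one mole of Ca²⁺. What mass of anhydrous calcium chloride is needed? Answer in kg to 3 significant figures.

(a) 84.8 L; (b) 40.5 kg

(a) Alkalinity to neutralize: (220 − 81) = 139 mg/L as CaCO₃ × 221,000 L = 30,720 g as CaCO₃.
(a) Equivalents of H⁺ required: 30,720 ÷ 50 g/eq = 614.4 eq = 614.4 mol HCl.
(a) Mass of HCl: 614.4 × 36.5 = 22,420 g.
(a) Mass of 22.8% solution: 22,420 / 0.228 = 98,350 g.
(a) Volume: 98,350 g ÷ 1.16 g/mL = 84,790 mL.

(b) Volume: 140,000 US gal × 3.785 L/gal = 529,900 L.
(b) Hardness to add: (256 − 187) = 69 mg/L as CaCO₃ × 529,900 L = 36,560 g as CaCO₃.
(b) Moles of Ca²⁺ (1 mol Ca²⁺ ≡ 1 mol CaCO₃): 36,560 / 100.1 g/mol = 365.3 mol.
(b) Mass of CaCl₂: 365.3 × 111 = 40,540 g.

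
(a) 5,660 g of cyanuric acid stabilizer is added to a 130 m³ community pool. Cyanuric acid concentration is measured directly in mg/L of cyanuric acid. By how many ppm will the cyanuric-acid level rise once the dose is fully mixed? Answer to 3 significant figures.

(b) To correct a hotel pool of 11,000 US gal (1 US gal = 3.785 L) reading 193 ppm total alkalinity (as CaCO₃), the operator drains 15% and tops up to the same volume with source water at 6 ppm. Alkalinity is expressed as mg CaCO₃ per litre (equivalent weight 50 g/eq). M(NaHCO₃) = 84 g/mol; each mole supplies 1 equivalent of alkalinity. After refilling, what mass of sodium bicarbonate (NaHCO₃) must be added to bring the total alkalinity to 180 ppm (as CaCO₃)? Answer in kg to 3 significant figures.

(a) 43.5 ppm; (b) 1.05 kg

(a) Volume: 130 m³ = 130,000 L.
(a) Rise: 5,660 g / 130,000 L × 1000 = 43.54 mg/L.

(b) Volume: 11,000 US gal × 3.785 L/gal = 41,635 L.
(b) After draining 15% and refilling: 193 × 0.85 + 6 × 0.15 = 164.95 ppm.
(b) Deficit to target: 180 − 164.95 = 15.05 mg/L.
(b) As CaCO₃: 15.05 mg/L × 41,635 L = 626.6 g; ÷ 50 g/eq ÷ 1 = 12.53 mol NaHCO₃.
(b) Mass: 12.53 × 84 = 1053 g.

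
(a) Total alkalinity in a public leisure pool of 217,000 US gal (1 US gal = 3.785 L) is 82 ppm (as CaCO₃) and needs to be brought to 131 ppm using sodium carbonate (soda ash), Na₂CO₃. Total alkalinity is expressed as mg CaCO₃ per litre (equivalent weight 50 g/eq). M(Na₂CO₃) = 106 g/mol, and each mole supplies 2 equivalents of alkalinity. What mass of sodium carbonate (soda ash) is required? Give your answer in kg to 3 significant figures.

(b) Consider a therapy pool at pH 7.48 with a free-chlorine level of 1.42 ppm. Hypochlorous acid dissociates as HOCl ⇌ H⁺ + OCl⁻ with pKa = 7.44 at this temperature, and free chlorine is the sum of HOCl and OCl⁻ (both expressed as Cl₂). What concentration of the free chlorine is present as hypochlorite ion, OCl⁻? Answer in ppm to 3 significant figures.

(a) Volume: 217,000 US gal × 3.785 L/gal = 821,345 L.
(a) Alkalinity to add: (131 − 82) = 49 mg/L as CaCO₃ × 821,345 L = 40,250 g as CaCO₃.
(a) Equivalents: 40,250 g ÷ 50 g/eq = 804.9 eq.
(a) Each mole of Na₂CO₃ supplies 2 eq, so 804.9 / 2 = 402.5 mol.
(a) Mass: 402.5 mol × 106 g/mol = 42,660 g.

(b) [OCl⁻]/[HOCl] = 10^(pH − pKa) = 10^(7.48 − 7.44) = 10^0.04 = 1.096.
(b) Fraction as HOCl = 1 / (1 + 1.096) = 0.477.
(b) OCl⁻ = (1 − 0.477) × 1.42 ppm = 0.7427 ppm.

(a) 42.7 kg; (b) 0.743 ppm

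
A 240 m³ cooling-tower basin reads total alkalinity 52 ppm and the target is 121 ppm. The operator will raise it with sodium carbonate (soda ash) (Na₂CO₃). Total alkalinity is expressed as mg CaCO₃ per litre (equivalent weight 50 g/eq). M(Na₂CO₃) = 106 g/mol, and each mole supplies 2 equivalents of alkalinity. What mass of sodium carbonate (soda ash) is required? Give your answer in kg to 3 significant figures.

17.6 kg

Volume: 240 m³ = 240,000 L.
Alkalinity to add: (121 − 52) = 69 mg/L as CaCO₃ × 240,000 L = 16,560 g as CaCO₃.
Equivalents: 16,560 g ÷ 50 g/eq = 331.2 eq.
Each mole of Na₂CO₃ supplies 2 eq, so 331.2 / 2 = 165.6 mol.
Mass: 165.6 mol × 106 g/mol = 17,550 g.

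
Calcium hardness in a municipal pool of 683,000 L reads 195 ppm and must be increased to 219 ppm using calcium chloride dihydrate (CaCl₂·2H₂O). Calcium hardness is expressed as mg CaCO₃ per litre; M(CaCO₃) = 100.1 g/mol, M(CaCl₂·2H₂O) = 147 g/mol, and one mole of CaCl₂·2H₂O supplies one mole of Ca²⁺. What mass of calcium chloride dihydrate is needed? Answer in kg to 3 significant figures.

24.1 kg

Hardness to add: (219 − 195) = 24 mg/L as CaCO₃ × 683,000 L = 16,390 g as CaCO₃.
Moles of Ca²⁺ (1 mol Ca²⁺ ≡ 1 mol CaCO₃): 16,390 / 100.1 g/mol = 163.8 mol.
Mass of CaCl₂·2H₂O: 163.8 × 147 = 24,070 g.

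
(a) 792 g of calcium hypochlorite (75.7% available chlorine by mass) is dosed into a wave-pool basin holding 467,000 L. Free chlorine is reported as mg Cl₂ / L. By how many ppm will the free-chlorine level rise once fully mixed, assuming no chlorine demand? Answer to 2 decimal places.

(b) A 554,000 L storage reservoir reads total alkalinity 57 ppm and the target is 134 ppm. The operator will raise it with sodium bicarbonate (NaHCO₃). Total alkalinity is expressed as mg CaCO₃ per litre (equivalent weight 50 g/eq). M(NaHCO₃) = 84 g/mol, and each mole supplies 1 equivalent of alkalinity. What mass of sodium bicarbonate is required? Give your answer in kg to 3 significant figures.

(a) Available chlorine delivered: 792 g × 0.757 = 599.5 g as Cl₂.
(a) Concentration rise: 599.5 g / 467,000 L = 1.284 mg/L = 1.28 ppm.

(b) Alkalinity to add: (134 − 57) = 77 mg/L as CaCO₃ × 554,000 L = 42,660 g as CaCO₃.
(b) Equivalents: 42,660 g ÷ 50 g/eq = 853.2 eq.
(b) NaHCO₃ supplies 1 eq per mole → 853.2 mol.
(b) Mass: 853.2 mol × 84 g/mol = 71,670 g.

(a) 1.28 ppm; (b) 71.7 kg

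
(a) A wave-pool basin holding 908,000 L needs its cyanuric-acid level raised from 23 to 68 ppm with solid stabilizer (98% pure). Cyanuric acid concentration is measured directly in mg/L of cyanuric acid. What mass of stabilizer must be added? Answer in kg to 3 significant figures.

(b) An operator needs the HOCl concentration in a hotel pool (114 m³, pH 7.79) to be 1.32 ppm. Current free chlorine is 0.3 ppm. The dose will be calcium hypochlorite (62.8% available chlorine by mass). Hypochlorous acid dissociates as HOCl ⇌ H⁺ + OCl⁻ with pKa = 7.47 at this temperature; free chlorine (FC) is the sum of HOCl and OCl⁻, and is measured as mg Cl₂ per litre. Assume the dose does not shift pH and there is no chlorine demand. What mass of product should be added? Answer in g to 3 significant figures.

(a) 41.7 kg; (b) 686 g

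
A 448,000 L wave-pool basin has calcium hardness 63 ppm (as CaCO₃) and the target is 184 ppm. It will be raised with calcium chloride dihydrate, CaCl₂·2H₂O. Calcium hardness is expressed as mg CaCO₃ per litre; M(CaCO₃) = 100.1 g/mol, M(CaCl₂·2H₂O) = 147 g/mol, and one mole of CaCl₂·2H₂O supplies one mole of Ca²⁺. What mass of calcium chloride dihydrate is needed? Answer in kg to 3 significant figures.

79.6 kg

Hardness to add: (184 − 63) = 121 mg/L as CaCO₃ × 448,000 L = 54,210 g as CaCO₃.
Moles of Ca²⁺ (1 mol Ca²⁺ ≡ 1 mol CaCO₃): 54,210 / 100.1 g/mol = 541.5 mol.
Mass of CaCl₂·2H₂O: 541.5 × 147 = 79,610 g.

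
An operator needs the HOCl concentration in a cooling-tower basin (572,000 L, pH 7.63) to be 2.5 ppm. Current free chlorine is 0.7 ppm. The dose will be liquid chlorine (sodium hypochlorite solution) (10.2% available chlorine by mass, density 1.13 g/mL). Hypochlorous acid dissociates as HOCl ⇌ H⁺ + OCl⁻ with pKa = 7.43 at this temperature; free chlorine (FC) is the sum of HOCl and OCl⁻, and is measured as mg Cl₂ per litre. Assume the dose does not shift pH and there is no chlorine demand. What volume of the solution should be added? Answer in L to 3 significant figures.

[OCl⁻]/[HOCl] = 10^(pH − pKa) = 10^(7.63 − 7.43) = 1.585; fraction as HOCl = 1/(1 + 1.585) = 0.3869.
Free chlorine required for 2.5 ppm HOCl: 2.5 / 0.3869 = 6.462 ppm.
FC to add: 6.462 − 0.7 = 5.762 mg/L as Cl₂.
Cl₂ equivalent: 5.762 mg/L × 572,000 L = 3296 g.
Product at 10.2% available Cl: 3296 / 0.102 = 32,310 g.
Volume: 32,310 g ÷ 1.13 g/mL = 28,600 mL.

28.6 L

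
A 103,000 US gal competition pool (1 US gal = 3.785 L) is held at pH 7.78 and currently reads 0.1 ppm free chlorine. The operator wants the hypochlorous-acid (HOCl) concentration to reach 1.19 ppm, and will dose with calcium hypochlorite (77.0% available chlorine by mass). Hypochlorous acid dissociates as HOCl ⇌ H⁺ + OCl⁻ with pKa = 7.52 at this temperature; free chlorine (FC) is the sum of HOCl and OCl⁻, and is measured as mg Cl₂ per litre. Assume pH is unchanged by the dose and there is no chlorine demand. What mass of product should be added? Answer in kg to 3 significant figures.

Volume: 103,000 US gal × 3.785 L/gal = 389,855 L.
[OCl⁻]/[HOCl] = 10^(pH − pKa) = 10^(7.78 − 7.52) = 1.82; fraction as HOCl = 1/(1 + 1.82) = 0.3546.
Free chlorine required for 1.19 ppm HOCl: 1.19 / 0.3546 = 3.355 ppm.
FC to add: 3.355 − 0.1 = 3.255 mg/L as Cl₂.
Cl₂ equivalent: 3.255 mg/L × 389,855 L = 1269 g.
Product at 77.0% available Cl: 1269 / 0.77 = 1648 g.

1.65 kg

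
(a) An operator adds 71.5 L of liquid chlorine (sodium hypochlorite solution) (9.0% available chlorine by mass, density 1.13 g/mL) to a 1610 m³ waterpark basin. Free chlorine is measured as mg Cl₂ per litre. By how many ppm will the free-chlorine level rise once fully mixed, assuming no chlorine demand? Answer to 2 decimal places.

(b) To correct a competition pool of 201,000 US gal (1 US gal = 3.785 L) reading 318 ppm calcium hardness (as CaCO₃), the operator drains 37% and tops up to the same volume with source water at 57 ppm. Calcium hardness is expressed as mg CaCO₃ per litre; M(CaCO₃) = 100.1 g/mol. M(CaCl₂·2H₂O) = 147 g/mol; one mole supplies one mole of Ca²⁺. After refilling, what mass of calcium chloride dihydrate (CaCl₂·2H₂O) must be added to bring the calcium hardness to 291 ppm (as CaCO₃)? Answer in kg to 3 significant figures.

(a) 4.52 ppm; (b) 77.7 kg

(a) Volume: 1610 m³ = 1,610,000 L.
(a) Mass of solution: 71.5 L × 1000 mL/L × 1.13 g/mL = 80,790 g.
(a) Available chlorine delivered: 80,790 g × 0.09 = 7272 g as Cl₂.
(a) Concentration rise: 7272 g / 1,610,000 L = 4.516 mg/L = 4.52 ppm.

(b) Volume: 201,000 US gal × 3.785 L/gal = 760,785 L.
(b) After draining 37% and refilling: 318 × 0.63 + 57 × 0.37 = 221.43 ppm.
(b) Deficit to target: 291 − 221.43 = 69.57 mg/L.
(b) As CaCO₃: 69.57 mg/L × 760,785 L = 52,930 g; ÷ 100.1 = 528.7 mol Ca²⁺.
(b) Mass: 528.7 × 147 = 77,730 g.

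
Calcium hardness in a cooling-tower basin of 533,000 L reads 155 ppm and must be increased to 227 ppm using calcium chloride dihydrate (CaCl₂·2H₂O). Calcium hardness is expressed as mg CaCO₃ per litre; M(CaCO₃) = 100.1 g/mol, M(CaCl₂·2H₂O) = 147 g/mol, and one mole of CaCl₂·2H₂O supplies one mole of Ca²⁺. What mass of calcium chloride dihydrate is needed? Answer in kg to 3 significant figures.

Hardness to add: (227 − 155) = 72 mg/L as CaCO₃ × 533,000 L = 38,380 g as CaCO₃.
Moles of Ca²⁺ (1 mol Ca²⁺ ≡ 1 mol CaCO₃): 38,380 / 100.1 g/mol = 383.4 mol.
Mass of CaCl₂·2H₂O: 383.4 × 147 = 56,360 g.

56.4 kg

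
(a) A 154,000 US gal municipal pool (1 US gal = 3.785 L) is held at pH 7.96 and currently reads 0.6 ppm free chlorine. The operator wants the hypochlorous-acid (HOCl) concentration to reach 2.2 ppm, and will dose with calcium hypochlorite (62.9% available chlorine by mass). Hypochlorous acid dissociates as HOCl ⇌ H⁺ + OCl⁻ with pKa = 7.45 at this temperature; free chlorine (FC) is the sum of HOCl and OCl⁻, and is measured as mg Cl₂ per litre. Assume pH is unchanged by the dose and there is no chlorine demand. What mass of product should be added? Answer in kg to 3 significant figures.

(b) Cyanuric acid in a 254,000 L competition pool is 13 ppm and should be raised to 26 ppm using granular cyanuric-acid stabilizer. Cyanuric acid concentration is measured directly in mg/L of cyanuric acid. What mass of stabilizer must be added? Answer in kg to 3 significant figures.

(a) Volume: 154,000 US gal × 3.785 L/gal = 582,890 L.
(a) [OCl⁻]/[HOCl] = 10^(pH − pKa) = 10^(7.96 − 7.45) = 3.236; fraction as HOCl = 1/(1 + 3.236) = 0.2361.
(a) Free chlorine required for 2.2 ppm HOCl: 2.2 / 0.2361 = 9.319 ppm.
(a) FC to add: 9.319 − 0.6 = 8.719 mg/L as Cl₂.
(a) Cl₂ equivalent: 8.719 mg/L × 582,890 L = 5082 g.
(a) Product at 62.9% available Cl: 5082 / 0.629 = 8080 g.

(b) CYA to add: (26 − 13) = 13 mg/L × 254,000 L = 3302 g cyanuric acid.

(a) 8.08 kg; (b) 3.30 kg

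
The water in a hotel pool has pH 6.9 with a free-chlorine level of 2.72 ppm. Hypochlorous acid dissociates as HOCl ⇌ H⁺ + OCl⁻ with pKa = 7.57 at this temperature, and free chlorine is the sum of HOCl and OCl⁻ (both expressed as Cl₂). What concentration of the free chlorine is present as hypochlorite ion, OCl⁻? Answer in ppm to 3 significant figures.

0.479 ppm

[OCl⁻]/[HOCl] = 10^(pH − pKa) = 10^(6.9 − 7.57) = 10^-0.67 = 0.2138.
Fraction as HOCl = 1 / (1 + 0.2138) = 0.8239.
OCl⁻ = (1 − 0.8239) × 2.72 ppm = 0.4791 ppm.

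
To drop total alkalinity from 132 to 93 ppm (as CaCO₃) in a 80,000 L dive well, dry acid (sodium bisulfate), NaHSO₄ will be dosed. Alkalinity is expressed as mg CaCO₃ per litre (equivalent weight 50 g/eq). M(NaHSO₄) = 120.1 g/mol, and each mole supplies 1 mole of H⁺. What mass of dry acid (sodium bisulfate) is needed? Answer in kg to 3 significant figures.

Alkalinity to neutralize: (132 − 93) = 39 mg/L as CaCO₃ × 80,000 L = 3120 g as CaCO₃.
Equivalents of H⁺ required: 3120 ÷ 50 g/eq = 62.4 eq = 62.4 mol NaHSO₄.
Mass of NaHSO₄: 62.4 × 120.1 = 7494 g.

7.49 kg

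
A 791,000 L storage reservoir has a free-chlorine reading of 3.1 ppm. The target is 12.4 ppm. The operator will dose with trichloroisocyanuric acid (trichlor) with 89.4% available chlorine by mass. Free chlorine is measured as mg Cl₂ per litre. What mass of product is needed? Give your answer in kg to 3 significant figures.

Chlorine deficit: 12.4 − 3.1 = 9.3 ppm = 9.3 mg/L as Cl₂.
Cl₂ equivalent needed: 9.3 mg/L × 791,000 L = 7,356,000 mg = 7356 g.
Product at 89.4% available chlorine: 7356 / 0.894 = 8229 g.

8.23 kg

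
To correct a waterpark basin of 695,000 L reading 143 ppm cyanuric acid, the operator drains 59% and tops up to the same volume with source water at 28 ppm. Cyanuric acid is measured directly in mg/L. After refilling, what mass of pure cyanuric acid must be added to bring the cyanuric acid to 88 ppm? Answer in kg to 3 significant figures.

After draining 59% and refilling: 143 × 0.41 + 28 × 0.59 = 75.15 ppm.
Deficit to target: 88 − 75.15 = 12.85 mg/L.
Mass: 12.85 mg/L × 695,000 L = 8931 g cyanuric acid.

8.93 kg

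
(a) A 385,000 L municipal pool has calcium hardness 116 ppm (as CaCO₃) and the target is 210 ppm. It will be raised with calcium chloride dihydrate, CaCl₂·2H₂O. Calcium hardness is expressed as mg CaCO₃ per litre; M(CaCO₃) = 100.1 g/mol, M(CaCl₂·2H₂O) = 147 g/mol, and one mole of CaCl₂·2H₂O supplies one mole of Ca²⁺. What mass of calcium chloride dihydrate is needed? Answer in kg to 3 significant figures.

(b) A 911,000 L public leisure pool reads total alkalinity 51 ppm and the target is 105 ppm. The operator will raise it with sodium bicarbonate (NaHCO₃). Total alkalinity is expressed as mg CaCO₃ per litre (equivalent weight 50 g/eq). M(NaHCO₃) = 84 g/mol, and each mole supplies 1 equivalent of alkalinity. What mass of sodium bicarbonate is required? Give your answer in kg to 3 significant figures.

(a) Hardness to add: (210 − 116) = 94 mg/L as CaCO₃ × 385,000 L = 36,190 g as CaCO₃.
(a) Moles of Ca²⁺ (1 mol Ca²⁺ ≡ 1 mol CaCO₃): 36,190 / 100.1 g/mol = 361.5 mol.
(a) Mass of CaCl₂·2H₂O: 361.5 × 147 = 53,150 g.

(b) Alkalinity to add: (105 − 51) = 54 mg/L as CaCO₃ × 911,000 L = 49,190 g as CaCO₃.
(b) Equivalents: 49,190 g ÷ 50 g/eq = 983.9 eq.
(b) NaHCO₃ supplies 1 eq per mole → 983.9 mol.
(b) Mass: 983.9 mol × 84 g/mol = 82,650 g.

(a) 53.1 kg; (b) 82.6 kg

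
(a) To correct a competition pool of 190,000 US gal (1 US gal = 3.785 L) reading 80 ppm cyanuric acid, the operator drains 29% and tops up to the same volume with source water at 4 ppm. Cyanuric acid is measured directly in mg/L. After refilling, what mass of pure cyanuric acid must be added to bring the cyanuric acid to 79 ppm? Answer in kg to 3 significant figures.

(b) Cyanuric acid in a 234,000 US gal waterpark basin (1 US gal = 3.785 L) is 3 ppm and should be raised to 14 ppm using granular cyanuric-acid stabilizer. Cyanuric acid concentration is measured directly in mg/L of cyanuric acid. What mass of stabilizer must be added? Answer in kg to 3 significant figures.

(a) Volume: 190,000 US gal × 3.785 L/gal = 719,150 L.
(a) After draining 29% and refilling: 80 × 0.71 + 4 × 0.29 = 57.96 ppm.
(a) Deficit to target: 79 − 57.96 = 21.04 mg/L.
(a) Mass: 21.04 mg/L × 719,150 L = 15,130 g cyanuric acid.

(b) Volume: 234,000 US gal × 3.785 L/gal = 885,690 L.
(b) CYA to add: (14 − 3) = 11 mg/L × 885,690 L = 9743 g cyanuric acid.

(a) 15.1 kg; (b) 9.74 kg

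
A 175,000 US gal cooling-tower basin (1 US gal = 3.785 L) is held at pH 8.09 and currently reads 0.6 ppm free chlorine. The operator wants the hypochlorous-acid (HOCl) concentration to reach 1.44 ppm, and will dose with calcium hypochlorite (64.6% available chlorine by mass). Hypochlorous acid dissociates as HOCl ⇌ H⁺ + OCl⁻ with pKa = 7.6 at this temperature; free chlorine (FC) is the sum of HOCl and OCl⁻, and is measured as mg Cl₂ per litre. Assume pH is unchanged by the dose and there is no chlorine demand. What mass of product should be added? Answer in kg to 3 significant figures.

Volume: 175,000 US gal × 3.785 L/gal = 662,375 L.
[OCl⁻]/[HOCl] = 10^(pH − pKa) = 10^(8.09 − 7.6) = 3.09; fraction as HOCl = 1/(1 + 3.09) = 0.2445.
Free chlorine required for 1.44 ppm HOCl: 1.44 / 0.2445 = 5.89 ppm.
FC to add: 5.89 − 0.6 = 5.29 mg/L as Cl₂.
Cl₂ equivalent: 5.29 mg/L × 662,375 L = 3504 g.
Product at 64.6% available Cl: 3504 / 0.646 = 5424 g.

5.42 kg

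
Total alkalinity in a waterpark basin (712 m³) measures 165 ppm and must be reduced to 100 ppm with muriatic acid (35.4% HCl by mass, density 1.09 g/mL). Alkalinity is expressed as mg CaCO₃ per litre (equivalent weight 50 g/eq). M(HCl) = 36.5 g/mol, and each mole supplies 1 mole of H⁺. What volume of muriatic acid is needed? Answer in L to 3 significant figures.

87.6 L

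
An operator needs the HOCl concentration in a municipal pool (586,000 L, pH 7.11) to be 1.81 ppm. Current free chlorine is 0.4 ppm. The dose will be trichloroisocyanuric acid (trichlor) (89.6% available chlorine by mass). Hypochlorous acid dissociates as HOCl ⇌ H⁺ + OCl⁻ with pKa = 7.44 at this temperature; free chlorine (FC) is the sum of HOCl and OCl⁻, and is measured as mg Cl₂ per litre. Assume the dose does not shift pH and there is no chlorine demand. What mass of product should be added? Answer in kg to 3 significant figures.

1.48 kg

[OCl⁻]/[HOCl] = 10^(pH − pKa) = 10^(7.11 − 7.44) = 0.4677; fraction as HOCl = 1/(1 + 0.4677) = 0.6813.
Free chlorine required for 1.81 ppm HOCl: 1.81 / 0.6813 = 2.657 ppm.
FC to add: 2.657 − 0.4 = 2.257 mg/L as Cl₂.
Cl₂ equivalent: 2.257 mg/L × 586,000 L = 1322 g.
Product at 89.6% available Cl: 1322 / 0.896 = 1476 g.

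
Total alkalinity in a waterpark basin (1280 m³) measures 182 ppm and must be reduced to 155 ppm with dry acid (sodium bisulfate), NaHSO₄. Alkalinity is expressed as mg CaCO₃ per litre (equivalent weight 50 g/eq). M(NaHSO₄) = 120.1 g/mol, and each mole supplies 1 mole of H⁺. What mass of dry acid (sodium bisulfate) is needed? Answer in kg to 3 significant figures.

83.0 kg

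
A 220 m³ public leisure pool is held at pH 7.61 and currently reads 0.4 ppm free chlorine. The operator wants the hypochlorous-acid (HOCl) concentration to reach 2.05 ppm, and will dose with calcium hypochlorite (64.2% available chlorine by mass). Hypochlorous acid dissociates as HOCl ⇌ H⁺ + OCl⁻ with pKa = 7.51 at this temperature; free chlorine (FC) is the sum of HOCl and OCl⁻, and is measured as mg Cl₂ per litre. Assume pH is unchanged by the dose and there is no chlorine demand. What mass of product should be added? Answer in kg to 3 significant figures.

1.45 kg

Volume: 220 m³ = 220,000 L.
[OCl⁻]/[HOCl] = 10^(pH − pKa) = 10^(7.61 − 7.51) = 1.259; fraction as HOCl = 1/(1 + 1.259) = 0.4427.
Free chlorine required for 2.05 ppm HOCl: 2.05 / 0.4427 = 4.631 ppm.
FC to add: 4.631 − 0.4 = 4.231 mg/L as Cl₂.
Cl₂ equivalent: 4.231 mg/L × 220,000 L = 930.8 g.
Product at 64.2% available Cl: 930.8 / 0.642 = 1450 g.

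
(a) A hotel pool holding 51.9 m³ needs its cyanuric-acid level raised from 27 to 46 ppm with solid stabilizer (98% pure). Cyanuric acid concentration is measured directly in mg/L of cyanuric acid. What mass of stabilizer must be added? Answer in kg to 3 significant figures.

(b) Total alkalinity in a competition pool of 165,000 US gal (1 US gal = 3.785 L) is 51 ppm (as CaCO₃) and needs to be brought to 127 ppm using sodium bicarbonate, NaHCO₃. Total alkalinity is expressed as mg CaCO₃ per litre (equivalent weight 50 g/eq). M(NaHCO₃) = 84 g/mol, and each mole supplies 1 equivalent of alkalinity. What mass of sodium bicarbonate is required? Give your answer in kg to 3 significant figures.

(a) 1.01 kg; (b) 79.7 kg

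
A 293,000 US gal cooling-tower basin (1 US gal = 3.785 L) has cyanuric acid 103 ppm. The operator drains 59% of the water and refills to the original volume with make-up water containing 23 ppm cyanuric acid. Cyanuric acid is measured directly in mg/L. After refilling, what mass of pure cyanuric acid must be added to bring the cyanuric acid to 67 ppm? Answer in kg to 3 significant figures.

Volume: 293,000 US gal × 3.785 L/gal = 1,109,005 L.
After draining 59% and refilling: 103 × 0.41 + 23 × 0.59 = 55.8 ppm.
Deficit to target: 67 − 55.8 = 11.2 mg/L.
Mass: 11.2 mg/L × 1,109,005 L = 12,420 g cyanuric acid.

12.4 kg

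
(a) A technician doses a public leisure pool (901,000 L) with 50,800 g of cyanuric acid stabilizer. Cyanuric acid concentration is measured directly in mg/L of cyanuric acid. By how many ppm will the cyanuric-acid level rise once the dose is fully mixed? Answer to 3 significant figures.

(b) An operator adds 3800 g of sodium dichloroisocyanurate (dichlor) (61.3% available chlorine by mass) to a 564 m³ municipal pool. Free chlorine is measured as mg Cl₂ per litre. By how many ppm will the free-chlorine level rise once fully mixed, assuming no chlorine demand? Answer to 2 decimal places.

(a) 56.4 ppm; (b) 4.13 ppm

(a) Rise: 50,800 g / 901,000 L × 1000 = 56.38 mg/L.

(b) Volume: 564 m³ = 564,000 L.
(b) Available chlorine delivered: 3800 g × 0.613 = 2329 g as Cl₂.
(b) Concentration rise: 2329 g / 564,000 L = 4.13 mg/L = 4.13 ppm.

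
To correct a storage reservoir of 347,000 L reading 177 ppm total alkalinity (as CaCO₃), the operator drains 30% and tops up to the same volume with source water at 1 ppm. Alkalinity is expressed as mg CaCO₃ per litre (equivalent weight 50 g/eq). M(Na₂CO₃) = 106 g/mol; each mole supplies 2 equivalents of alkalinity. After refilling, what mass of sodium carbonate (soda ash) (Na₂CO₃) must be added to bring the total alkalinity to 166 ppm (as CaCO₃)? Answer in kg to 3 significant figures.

After draining 30% and refilling: 177 × 0.70 + 1 × 0.30 = 124.2 ppm.
Deficit to target: 166 − 124.2 = 41.8 mg/L.
As CaCO₃: 41.8 mg/L × 347,000 L = 14,500 g; ÷ 50 g/eq ÷ 2 = 145 mol Na₂CO₃.
Mass: 145 × 106 = 15,370 g.

15.4 kg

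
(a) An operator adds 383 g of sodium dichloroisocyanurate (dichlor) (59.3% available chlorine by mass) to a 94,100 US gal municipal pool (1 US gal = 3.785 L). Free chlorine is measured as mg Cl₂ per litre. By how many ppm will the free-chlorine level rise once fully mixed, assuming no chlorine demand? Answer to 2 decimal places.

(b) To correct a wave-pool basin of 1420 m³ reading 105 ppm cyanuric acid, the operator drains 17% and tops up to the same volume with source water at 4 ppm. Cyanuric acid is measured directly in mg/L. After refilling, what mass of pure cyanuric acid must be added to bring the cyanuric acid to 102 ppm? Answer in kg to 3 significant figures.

(a) 0.64 ppm; (b) 20.1 kg

(a) Volume: 94,100 US gal × 3.785 L/gal = 356,168 L.
(a) Available chlorine delivered: 383 g × 0.593 = 227.1 g as Cl₂.
(a) Concentration rise: 227.1 g / 356,168 L = 0.6377 mg/L = 0.64 ppm.

(b) Volume: 1420 m³ = 1,420,000 L.
(b) After draining 17% and refilling: 105 × 0.83 + 4 × 0.17 = 87.83 ppm.
(b) Deficit to target: 102 − 87.83 = 14.17 mg/L.
(b) Mass: 14.17 mg/L × 1,420,000 L = 20,120 g cyanuric acid.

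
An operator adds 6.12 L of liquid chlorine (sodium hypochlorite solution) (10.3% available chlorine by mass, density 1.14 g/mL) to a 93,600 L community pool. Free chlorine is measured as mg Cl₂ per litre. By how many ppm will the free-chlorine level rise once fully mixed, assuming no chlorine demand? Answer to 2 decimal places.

Mass of solution: 6.12 L × 1000 mL/L × 1.14 g/mL = 6977 g.
Available chlorine delivered: 6977 g × 0.103 = 718.6 g as Cl₂.
Concentration rise: 718.6 g / 93,600 L = 7.677 mg/L = 7.68 ppm.

7.68 ppm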